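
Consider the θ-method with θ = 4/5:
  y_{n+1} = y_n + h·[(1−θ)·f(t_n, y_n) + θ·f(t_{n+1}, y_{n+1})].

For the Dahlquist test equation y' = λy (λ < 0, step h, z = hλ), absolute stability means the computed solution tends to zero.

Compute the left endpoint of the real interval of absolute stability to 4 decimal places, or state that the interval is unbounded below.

With y'=λy (z=hλ):
  y_{n+1} = y_n + z·[1/5·y_n + 4/5·y_{n+1}] ⇒ (1 − 4/5z)y_{n+1} = (1 + 1/5z)y_n
  Hence R(z) = (1 + 1/5z)/(1 − 4/5z).

Solve |R(x)|<1 on ℝ⁻.
x=-0.91: |R|=0.4734
x=-2: |R|=0.2308
x=-10: |R|=0.1111
x=-100: |R|=0.2346
θ=4/5≥1/2 ⇒ |1+1/5x|<|1−4/5x| ∀x<0 ⇒ unbounded interval.

interval (−∞, 0).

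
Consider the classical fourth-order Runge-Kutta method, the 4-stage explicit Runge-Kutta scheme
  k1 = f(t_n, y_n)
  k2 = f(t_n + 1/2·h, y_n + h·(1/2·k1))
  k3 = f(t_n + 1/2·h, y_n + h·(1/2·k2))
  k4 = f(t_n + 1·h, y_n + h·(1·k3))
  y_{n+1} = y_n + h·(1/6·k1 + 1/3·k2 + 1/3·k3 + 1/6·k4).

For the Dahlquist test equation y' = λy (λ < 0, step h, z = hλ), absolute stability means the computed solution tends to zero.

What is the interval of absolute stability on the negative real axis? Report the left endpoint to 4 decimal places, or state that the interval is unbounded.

On y'=λy, z=hλ:
  order 4, 4-stage ⇒ R(z)=1+z+z^2/2+z^3/6+z^4/24
  (e.g. R(-0.9)=0.41084, |R|=0.41084)

Solve |R(x)|<1 on ℝ⁻.
x=-0.9: |R|=0.4108
|R(-2.65)|=0.8145 |R(-2.24)|=0.4446 |R(-2.14)|=0.3903
Bisect:
  x_lo=-3.4807 |R|=2.6644  x_hi=-0.3777 |R|=0.6855
  mid=-1.92919 |R|=0.31218 →hi
  mid=-2.70493 |R|=0.88544 →hi
  mid=-3.09279 |R|=1.57162 →lo
  mid=-2.89886 |R|=1.18517 →lo
  mid=-2.80189 |R|=1.02532 →lo
  mid=-2.75341 |R|=0.95299 →hi
  mid=-2.77765 |R|=0.98854 →hi
  ...
  [-2.78542,-2.78523] ⇒ x*=-2.7853
So |R|<1 on (-2.7853, 0).

(-2.7853, 0).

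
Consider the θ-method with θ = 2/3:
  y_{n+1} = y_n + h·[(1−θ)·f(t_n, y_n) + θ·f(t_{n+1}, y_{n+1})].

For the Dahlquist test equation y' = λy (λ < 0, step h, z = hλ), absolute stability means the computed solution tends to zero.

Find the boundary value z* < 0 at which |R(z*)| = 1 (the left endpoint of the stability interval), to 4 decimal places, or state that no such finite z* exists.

On y'=λy, z=hλ:
  y_{n+1} = y_n + z·[1/3·y_n + 2/3·y_{n+1}] ⇒ (1 − 2/3z)y_{n+1} = (1 + 1/3z)y_n
  ⇒ R(z) = (1 + 1/3z)/(1 − 2/3z).

Find x<0 with |R(x)|<1.
x=-1.31: |R|=0.3007
x=-2: |R|=0.1429
x=-10: |R|=0.3043
x=-100: |R|=0.4778
θ=2/3≥1/2 ⇒ |1+1/3x|<|1−2/3x| ∀x<0 ⇒ interval (−∞,0).

(−∞, 0) — no finite endpoint.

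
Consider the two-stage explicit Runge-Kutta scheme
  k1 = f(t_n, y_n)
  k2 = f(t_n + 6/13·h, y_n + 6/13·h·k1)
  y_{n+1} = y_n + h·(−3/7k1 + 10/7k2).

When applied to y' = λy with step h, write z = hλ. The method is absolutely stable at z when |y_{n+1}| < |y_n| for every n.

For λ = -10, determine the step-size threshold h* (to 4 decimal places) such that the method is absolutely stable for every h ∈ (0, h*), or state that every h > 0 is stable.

(-1.5167,0); λ=-10 ⇒ h* = (91/60)/10 = 0.1517.

With y'=λy (z=hλ):
  k1=λy_n ⇒ h·k1=z·y_n;  k2=λ(1+6/13z)y_n ⇒ h·k2=z(1+6/13z)y_n
  y_{n+1}/y_n = 1 − 3/7z + 10/7z(1+6/13z) = 1 + z + 60/91z²
  ⇒ R(z) = 1 + z + 60/91z².

Need |R(x)|<1, x<0.
x=-1.8: |R|=1.3363
R=1: x+60/91x²=0 ⇒ x=−91/60=-1.5167; min R=1−1/(4·60/91)=0.6208>−1
Confirm numerically:
  x=-1.425: |R|=0.91387 <1
  x=-1.022: |R|=0.66667 <1
  x=-0.785: |R|=0.62130 <1
  x=-0.618: |R|=0.63382 <1
  x=-1.831: |R|=1.37948 >1
  x=-1.638: |R|=1.13104 >1
So |R|<1 on (-1.5167, 0).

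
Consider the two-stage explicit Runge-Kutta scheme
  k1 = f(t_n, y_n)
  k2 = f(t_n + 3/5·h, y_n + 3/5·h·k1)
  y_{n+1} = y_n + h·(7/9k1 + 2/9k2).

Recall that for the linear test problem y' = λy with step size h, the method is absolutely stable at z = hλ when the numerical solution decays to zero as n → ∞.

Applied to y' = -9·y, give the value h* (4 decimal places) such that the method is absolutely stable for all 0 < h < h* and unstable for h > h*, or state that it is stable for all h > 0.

Set f=λy, z=hλ:
  k1=λy_n ⇒ h·k1=z·y_n;  k2=λ(1+3/5z)y_n ⇒ h·k2=z(1+3/5z)y_n
  y_{n+1}/y_n = 1 + 7/9z + 2/9z(1+3/5z) = 1 + z + 2/15z²
  ⇒ R(z) = 1 + z + 2/15z².

Boundary: |R(x)|=1, x<0.
x=-0.67: |R|=0.3899
R=1: x+2/15x²=0 ⇒ x=−15/2=-7.5000; min R=1−1/(4·2/15)=-0.8750>−1
Confirm numerically:
  x=-6.816: |R|=0.37838 <1
  x=-6.745: |R|=0.32100 <1
  x=-3.437: |R|=0.86194 <1
  x=-7.867: |R|=1.38496 >1
  x=-7.736: |R|=1.24343 >1
  x=-7.618: |R|=1.11986 >1
So |R|<1 on (-7.5000, 0).

(-7.5000,0); λ=-9 ⇒ h* = (15/2)/9 = 0.8333.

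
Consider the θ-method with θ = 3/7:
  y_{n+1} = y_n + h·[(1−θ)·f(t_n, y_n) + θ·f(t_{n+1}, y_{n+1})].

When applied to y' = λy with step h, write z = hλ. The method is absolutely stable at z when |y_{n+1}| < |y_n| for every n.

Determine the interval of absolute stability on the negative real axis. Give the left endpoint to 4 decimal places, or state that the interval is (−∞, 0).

With y'=λy (z=hλ):
  y_{n+1} = y_n + z·[4/7·y_n + 3/7·y_{n+1}] ⇒ (1 − 3/7z)y_{n+1} = (1 + 4/7z)y_n
  so R(z) = (1 + 4/7z)/(1 − 3/7z).

Find x<0 with |R(x)|<1.
x=-1.3: |R|=0.1651
R=−1: 1+4/7x = −1+3/7x ⇒ -1/7x=2 ⇒ x=2/(-1/7)=-14.0000
Confirm numerically:
  x=-12.256: |R|=0.96015 <1
  x=-9.121: |R|=0.85802 <1
  x=-8.337: |R|=0.82309 <1
  x=-7.092: |R|=0.75569 <1
  x=-14.572: |R|=1.01128 >1
  x=-14.286: |R|=1.00574 >1
  x=-14.240: |R|=1.00483 >1
Interval (-14.0000, 0).

(-14.0000, 0).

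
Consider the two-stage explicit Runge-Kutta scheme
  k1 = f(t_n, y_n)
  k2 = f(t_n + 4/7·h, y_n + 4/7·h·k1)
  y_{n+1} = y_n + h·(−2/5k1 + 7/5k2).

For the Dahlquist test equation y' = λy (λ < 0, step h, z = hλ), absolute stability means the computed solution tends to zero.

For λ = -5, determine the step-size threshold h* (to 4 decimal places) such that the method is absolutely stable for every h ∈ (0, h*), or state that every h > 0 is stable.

(-1.2500,0); λ=-5 ⇒ h* = (5/4)/5 = 0.2500.

On y'=λy, z=hλ:
  k1=λy_n ⇒ h·k1=z·y_n;  k2=λ(1+4/7z)y_n ⇒ h·k2=z(1+4/7z)y_n
  y_{n+1}/y_n = 1 − 2/5z + 7/5z(1+4/7z) = 1 + z + 4/5z²
  so R(z) = 1 + z + 4/5z².

Solve |R(x)|<1 on ℝ⁻.
x=-0.86: |R|=0.7317
R=1: x+4/5x²=0 ⇒ x=−5/4=-1.2500; min R=1−1/(4·4/5)=0.6875>−1
Confirm numerically:
  x=-1.101: |R|=0.86876 <1
  x=-0.915: |R|=0.75478 <1
  x=-0.883: |R|=0.74075 <1
  x=-0.797: |R|=0.71117 <1
  x=-1.389: |R|=1.15446 >1
  x=-1.368: |R|=1.12914 >1
  x=-1.277: |R|=1.02758 >1
So |R|<1 on (-1.2500, 0).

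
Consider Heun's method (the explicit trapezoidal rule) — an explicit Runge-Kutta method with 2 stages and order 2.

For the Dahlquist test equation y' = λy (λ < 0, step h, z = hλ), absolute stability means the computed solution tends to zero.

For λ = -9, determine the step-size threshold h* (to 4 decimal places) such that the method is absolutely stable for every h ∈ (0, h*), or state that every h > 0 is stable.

With y'=λy (z=hλ):
  order 2, 2-stage ⇒ R(z)=1+z+z^2/2
  (e.g. R(-1.08)=0.50320, |R|=0.50320)

Solve |R(x)|<1 on ℝ⁻.
x=-1.08: |R|=0.5032
|R(-1.62)|=0.6922 |R(-1.5)|=0.6250 |R(-0.77)|=0.5264
Bisect:
  x_lo=-2.4680 |R|=1.5775  x_hi=-0.1400 |R|=0.8698
  mid=-1.30400 |R|=0.54621 →hi
  mid=-1.88598 |R|=0.89248 →hi
  mid=-2.17697 |R|=1.19263 →lo
  mid=-2.03148 |R|=1.03197 →lo
  mid=-1.95873 |R|=0.95958 →hi
  mid=-1.99510 |R|=0.99511 →hi
  mid=-2.01329 |R|=1.01338 →lo
  mid=-2.00420 |R|=1.00420 →lo
  mid=-1.99965 |R|=0.99965 →hi
  mid=-2.00192 |R|=1.00192 →lo
  ...
  [-2.00007,-1.99993] ⇒ x*=-2.0000
Stable set (-2.0000, 0).

(-2.0000,0); λ=-9 ⇒ h* = 0.2222.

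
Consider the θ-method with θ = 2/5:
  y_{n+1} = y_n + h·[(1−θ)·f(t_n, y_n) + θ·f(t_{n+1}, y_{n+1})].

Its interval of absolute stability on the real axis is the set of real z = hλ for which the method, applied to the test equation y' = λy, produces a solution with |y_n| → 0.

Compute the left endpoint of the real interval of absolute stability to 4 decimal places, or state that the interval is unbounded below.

With y'=λy (z=hλ):
  y_{n+1} = y_n + z·[3/5·y_n + 2/5·y_{n+1}] ⇒ (1 − 2/5z)y_{n+1} = (1 + 3/5z)y_n
  R(z) = (1 + 3/5z)/(1 − 2/5z).

Solve |R(x)|<1 on ℝ⁻.
x=-0.42: |R|=0.6404
R=−1: 1+3/5x = −1+2/5x ⇒ -1/5x=2 ⇒ x=2/(-1/5)=-10.0000
Confirm numerically:
  x=-6.515: |R|=0.80671 <1
  x=-5.920: |R|=0.75772 <1
  x=-5.735: |R|=0.74104 <1
  x=-4.898: |R|=0.65518 <1
  x=-10.503: |R|=1.01934 >1
  x=-10.444: |R|=1.01715 >1
  x=-10.305: |R|=1.01191 >1
Interval (-10.0000, 0).

z* = -10.0000.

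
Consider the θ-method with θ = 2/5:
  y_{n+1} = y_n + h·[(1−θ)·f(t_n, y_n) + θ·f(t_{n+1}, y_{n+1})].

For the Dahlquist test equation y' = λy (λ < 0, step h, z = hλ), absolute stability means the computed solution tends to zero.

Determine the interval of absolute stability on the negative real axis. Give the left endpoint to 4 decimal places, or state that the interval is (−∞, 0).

Set f=λy, z=hλ:
  y_{n+1} = y_n + z·[3/5·y_n + 2/5·y_{n+1}] ⇒ (1 − 2/5z)y_{n+1} = (1 + 3/5z)y_n
  R(z) = (1 + 3/5z)/(1 − 2/5z).

Boundary: |R(x)|=1, x<0.
x=-1.62: |R|=0.0170
R=−1: 1+3/5x = −1+2/5x ⇒ -1/5x=2 ⇒ x=2/(-1/5)=-10.0000
Confirm numerically:
  x=-6.101: |R|=0.77334 <1
  x=-6.081: |R|=0.77165 <1
  x=-4.198: |R|=0.56689 <1
  x=-10.593: |R|=1.02265 >1
  x=-10.359: |R|=1.01396 >1
  x=-10.170: |R|=1.00671 >1
Interval (-10.0000, 0).

(-10.0000, 0).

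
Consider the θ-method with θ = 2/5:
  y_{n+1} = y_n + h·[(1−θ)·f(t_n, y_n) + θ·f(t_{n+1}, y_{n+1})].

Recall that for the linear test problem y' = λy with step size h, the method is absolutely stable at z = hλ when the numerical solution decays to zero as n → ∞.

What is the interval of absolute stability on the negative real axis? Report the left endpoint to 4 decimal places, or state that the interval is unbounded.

(-10.0000, 0).

On y'=λy, z=hλ:
  y_{n+1} = y_n + z·[3/5·y_n + 2/5·y_{n+1}] ⇒ (1 − 2/5z)y_{n+1} = (1 + 3/5z)y_n
  R(z) = (1 + 3/5z)/(1 − 2/5z).

Find x<0 with |R(x)|<1.
x=-1.16: |R|=0.2077
R=−1: 1+3/5x = −1+2/5x ⇒ -1/5x=2 ⇒ x=2/(-1/5)=-10.0000
Confirm numerically:
  x=-8.898: |R|=0.95166 <1
  x=-8.394: |R|=0.92629 <1
  x=-7.994: |R|=0.90442 <1
  x=-10.573: |R|=1.02192 >1
  x=-10.515: |R|=1.01978 >1
Stable set (-10.0000, 0).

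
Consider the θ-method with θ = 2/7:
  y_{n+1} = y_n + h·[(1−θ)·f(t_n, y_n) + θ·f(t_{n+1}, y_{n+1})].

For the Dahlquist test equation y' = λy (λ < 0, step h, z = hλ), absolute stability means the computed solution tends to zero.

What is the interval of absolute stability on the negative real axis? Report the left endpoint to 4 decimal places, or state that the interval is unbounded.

z∈(-4.6667,0).

On y'=λy, z=hλ:
  y_{n+1} = y_n + z·[5/7·y_n + 2/7·y_{n+1}] ⇒ (1 − 2/7z)y_{n+1} = (1 + 5/7z)y_n
  Hence R(z) = (1 + 5/7z)/(1 − 2/7z).

Solve |R(x)|<1 on ℝ⁻.
x=-0.51: |R|=0.5549
R=−1: 1+5/7x = −1+2/7x ⇒ -3/7x=2 ⇒ x=2/(-3/7)=-4.6667
Confirm numerically:
  x=-4.315: |R|=0.93250 <1
  x=-2.885: |R|=0.58144 <1
  x=-2.209: |R|=0.35427 <1
  x=-5.230: |R|=1.09679 >1
  x=-4.774: |R|=1.01946 >1
  x=-4.719: |R|=1.00955 >1
Stable set (-4.6667, 0).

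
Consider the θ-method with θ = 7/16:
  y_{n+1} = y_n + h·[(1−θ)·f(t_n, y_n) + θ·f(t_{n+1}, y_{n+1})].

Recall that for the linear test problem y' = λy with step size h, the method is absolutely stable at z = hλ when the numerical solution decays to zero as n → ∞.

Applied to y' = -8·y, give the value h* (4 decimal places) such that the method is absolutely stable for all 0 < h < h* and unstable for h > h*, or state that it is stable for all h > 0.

(-16.0000,0); λ=-8 ⇒ h* = (16)/8 = 2.0000.

With y'=λy (z=hλ):
  y_{n+1} = y_n + z·[9/16·y_n + 7/16·y_{n+1}] ⇒ (1 − 7/16z)y_{n+1} = (1 + 9/16z)y_n
  ⇒ R(z) = (1 + 9/16z)/(1 − 7/16z).

Find x<0 with |R(x)|<1.
x=-1.21: |R|=0.2088
R=−1: 1+9/16x = −1+7/16x ⇒ -1/8x=2 ⇒ x=2/(-1/8)=-16.0000
Confirm numerically:
  x=-11.246: |R|=0.89962 <1
  x=-11.222: |R|=0.89894 <1
  x=-8.977: |R|=0.82184 <1
  x=-6.728: |R|=0.70610 <1
  x=-16.291: |R|=1.00448 >1
  x=-16.243: |R|=1.00375 >1
Interval (-16.0000, 0).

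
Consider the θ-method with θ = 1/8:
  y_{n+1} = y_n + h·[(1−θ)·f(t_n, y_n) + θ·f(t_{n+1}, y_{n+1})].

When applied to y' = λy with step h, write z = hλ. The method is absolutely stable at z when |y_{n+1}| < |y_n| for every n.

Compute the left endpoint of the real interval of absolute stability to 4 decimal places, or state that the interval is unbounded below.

z* = -2.6667.

On y'=λy, z=hλ:
  y_{n+1} = y_n + z·[7/8·y_n + 1/8·y_{n+1}] ⇒ (1 − 1/8z)y_{n+1} = (1 + 7/8z)y_n
  Hence R(z) = (1 + 7/8z)/(1 − 1/8z).

Need |R(x)|<1, x<0.
x=-1.75: |R|=0.4359
R=−1: 1+7/8x = −1+1/8x ⇒ -3/4x=2 ⇒ x=2/(-3/4)=-2.6667
Confirm numerically:
  x=-2.642: |R|=0.98609 <1
  x=-2.324: |R|=0.80085 <1
  x=-1.877: |R|=0.52030 <1
  x=-1.822: |R|=0.48402 <1
  x=-3.251: |R|=1.31162 >1
  x=-3.150: |R|=1.26009 >1
So |R|<1 on (-2.6667, 0).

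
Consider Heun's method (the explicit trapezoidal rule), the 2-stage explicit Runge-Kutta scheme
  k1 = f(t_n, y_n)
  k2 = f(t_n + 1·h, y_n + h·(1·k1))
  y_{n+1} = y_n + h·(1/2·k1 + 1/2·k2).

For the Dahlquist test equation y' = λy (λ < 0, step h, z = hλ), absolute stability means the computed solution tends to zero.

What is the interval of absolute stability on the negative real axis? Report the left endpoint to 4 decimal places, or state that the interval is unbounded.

On y'=λy, z=hλ:
  order 2, 2-stage ⇒ R(z)=1+z+z^2/2
  (e.g. R(-1.22)=0.52420, |R|=0.52420)

Boundary: |R(x)|=1, x<0.
x=-1.22: |R|=0.5242
|R(-2.21)|=1.2320 |R(-0.93)|=0.5025 |R(-0.7)|=0.5450
Bisect:
  x_lo=-2.8998 |R|=2.3046  x_hi=-0.2585 |R|=0.7749
  mid=-1.57912 |R|=0.66769 →hi
  mid=-2.23945 |R|=1.26812 →lo
  mid=-1.90929 |R|=0.91340 →hi
  mid=-2.07437 |R|=1.07713 →lo
  mid=-1.99183 |R|=0.99186 →hi
  mid=-2.03310 |R|=1.03365 →lo
  mid=-2.01246 |R|=1.01254 →lo
  mid=-2.00215 |R|=1.00215 →lo
  mid=-1.99699 |R|=0.99699 →hi
  ...
  [-2.00005,-1.99989] ⇒ x*=-2.0000
Interval (-2.0000, 0).

(-2.0000, 0).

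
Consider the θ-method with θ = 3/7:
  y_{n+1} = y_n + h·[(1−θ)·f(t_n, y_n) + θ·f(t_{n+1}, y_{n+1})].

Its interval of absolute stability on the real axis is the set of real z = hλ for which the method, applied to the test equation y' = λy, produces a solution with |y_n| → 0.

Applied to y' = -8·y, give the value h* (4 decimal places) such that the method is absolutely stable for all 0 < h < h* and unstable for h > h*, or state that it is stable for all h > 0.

(-14.0000,0); λ=-8 ⇒ h* = (14)/8 = 1.7500.

Test eqn y'=λy, z=hλ:
  y_{n+1} = y_n + z·[4/7·y_n + 3/7·y_{n+1}] ⇒ (1 − 3/7z)y_{n+1} = (1 + 4/7z)y_n
  ⇒ R(z) = (1 + 4/7z)/(1 − 3/7z).

Need |R(x)|<1, x<0.
x=-0.87: |R|=0.3663
R=−1: 1+4/7x = −1+3/7x ⇒ -1/7x=2 ⇒ x=2/(-1/7)=-14.0000
Confirm numerically:
  x=-8.441: |R|=0.82802 <1
  x=-7.835: |R|=0.79790 <1
  x=-5.647: |R|=0.65110 <1
  x=-14.510: |R|=1.01009 >1
  x=-14.381: |R|=1.00760 >1
  x=-14.059: |R|=1.00120 >1
Interval (-14.0000, 0).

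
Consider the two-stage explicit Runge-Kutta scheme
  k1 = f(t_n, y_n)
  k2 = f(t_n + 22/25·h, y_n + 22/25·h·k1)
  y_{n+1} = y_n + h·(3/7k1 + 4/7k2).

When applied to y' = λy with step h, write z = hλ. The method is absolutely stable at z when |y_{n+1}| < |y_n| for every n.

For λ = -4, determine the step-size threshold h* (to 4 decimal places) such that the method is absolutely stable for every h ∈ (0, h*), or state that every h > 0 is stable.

With y'=λy (z=hλ):
  k1=λy_n ⇒ h·k1=z·y_n;  k2=λ(1+22/25z)y_n ⇒ h·k2=z(1+22/25z)y_n
  y_{n+1}/y_n = 1 + 3/7z + 4/7z(1+22/25z) = 1 + z + 88/175z²
  ⇒ R(z) = 1 + z + 88/175z².

Find x<0 with |R(x)|<1.
x=-1.12: |R|=0.5108
R=1: x+88/175x²=0 ⇒ x=−175/88=-1.9886; min R=1−1/(4·88/175)=0.5028>−1
Confirm numerically:
  x=-1.166: |R|=0.51766 <1
  x=-1.106: |R|=0.50911 <1
  x=-1.041: |R|=0.50394 <1
  x=-2.501: |R|=1.64437 >1
  x=-2.110: |R|=1.12877 >1
  x=-2.056: |R|=1.06965 >1
Interval (-1.9886, 0).

(-1.9886,0); λ=-4 ⇒ h* = (175/88)/4 = 0.4972.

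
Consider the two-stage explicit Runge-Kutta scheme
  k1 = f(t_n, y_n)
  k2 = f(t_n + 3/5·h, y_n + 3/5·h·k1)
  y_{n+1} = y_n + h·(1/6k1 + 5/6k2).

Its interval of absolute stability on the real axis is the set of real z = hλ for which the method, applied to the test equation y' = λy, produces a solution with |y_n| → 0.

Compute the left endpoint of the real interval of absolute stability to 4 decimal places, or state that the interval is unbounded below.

z* = -2.0000.

With y'=λy (z=hλ):
  k1=λy_n ⇒ h·k1=z·y_n;  k2=λ(1+3/5z)y_n ⇒ h·k2=z(1+3/5z)y_n
  y_{n+1}/y_n = 1 + 1/6z + 5/6z(1+3/5z) = 1 + z + 1/2z²
  so R(z) = 1 + z + 1/2z².

Solve |R(x)|<1 on ℝ⁻.
x=-1.05: |R|=0.5012
R=1: x+1/2x²=0 ⇒ x=−2=-2.0000; min R=1−1/(4·1/2)=0.5000>−1
Confirm numerically:
  x=-1.917: |R|=0.92044 <1
  x=-1.870: |R|=0.87845 <1
  x=-0.963: |R|=0.50068 <1
  x=-2.271: |R|=1.30772 >1
  x=-2.234: |R|=1.26138 >1
  x=-2.137: |R|=1.14638 >1
Stable set (-2.0000, 0).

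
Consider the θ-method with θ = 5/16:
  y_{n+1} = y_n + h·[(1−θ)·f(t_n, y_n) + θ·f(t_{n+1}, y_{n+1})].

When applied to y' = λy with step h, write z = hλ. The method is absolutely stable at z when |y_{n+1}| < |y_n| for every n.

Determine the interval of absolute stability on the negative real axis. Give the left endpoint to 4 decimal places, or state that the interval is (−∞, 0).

With y'=λy (z=hλ):
  y_{n+1} = y_n + z·[11/16·y_n + 5/16·y_{n+1}] ⇒ (1 − 5/16z)y_{n+1} = (1 + 11/16z)y_n
  R(z) = (1 + 11/16z)/(1 − 5/16z).

Find x<0 with |R(x)|<1.
x=-1.64: |R|=0.0843
R=−1: 1+11/16x = −1+5/16x ⇒ -3/8x=2 ⇒ x=2/(-3/8)=-5.3333
Confirm numerically:
  x=-4.663: |R|=0.89770 <1
  x=-4.652: |R|=0.89587 <1
  x=-2.954: |R|=0.53604 <1
  x=-5.816: |R|=1.06424 >1
  x=-5.540: |R|=1.02838 >1
  x=-5.393: |R|=1.00833 >1
Interval (-5.3333, 0).

z∈(-5.3333,0).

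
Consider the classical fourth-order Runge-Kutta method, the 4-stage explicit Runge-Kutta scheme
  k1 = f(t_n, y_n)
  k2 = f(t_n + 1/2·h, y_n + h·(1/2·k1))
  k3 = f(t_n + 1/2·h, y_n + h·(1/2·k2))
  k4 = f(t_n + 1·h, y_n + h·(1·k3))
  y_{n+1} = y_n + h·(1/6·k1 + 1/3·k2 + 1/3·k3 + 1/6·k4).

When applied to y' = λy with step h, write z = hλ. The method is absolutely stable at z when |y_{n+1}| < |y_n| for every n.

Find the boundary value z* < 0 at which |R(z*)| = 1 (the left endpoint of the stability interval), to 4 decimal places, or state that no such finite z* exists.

left endpoint -2.7853.

Set f=λy, z=hλ:
  order 4, 4-stage ⇒ R(z)=1+z+z^2/2+z^3/6+z^4/24
  (e.g. R(-1.39)=0.28399, |R|=0.28399)

Find x<0 with |R(x)|<1.
x=-1.39: |R|=0.2840
|R(-3.06)|=1.4996 |R(-0.92)|=0.4033 |R(-0.66)|=0.5178
Bisect:
  x_lo=-3.4147 |R|=2.4443  x_hi=-0.1962 |R|=0.8218
  mid=-1.80544 |R|=0.28624 →hi
  mid=-2.61007 |R|=0.76639 →hi
  mid=-3.01238 |R|=1.39995 →lo
  mid=-2.81122 |R|=1.03980 →lo
  mid=-2.71064 |R|=0.89316 →hi
  mid=-2.76093 |R|=0.96389 →hi
  mid=-2.78608 |R|=1.00118 →lo
  ...
  [-2.78549,-2.78529] ⇒ x*=-2.7853
Interval (-2.7853, 0).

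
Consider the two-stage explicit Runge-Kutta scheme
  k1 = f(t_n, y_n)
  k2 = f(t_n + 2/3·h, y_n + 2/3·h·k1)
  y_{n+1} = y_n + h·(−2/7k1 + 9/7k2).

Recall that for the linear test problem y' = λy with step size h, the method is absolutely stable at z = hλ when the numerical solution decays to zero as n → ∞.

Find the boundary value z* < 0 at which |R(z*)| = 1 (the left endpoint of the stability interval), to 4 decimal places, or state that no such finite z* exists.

On y'=λy, z=hλ:
  k1=λy_n ⇒ h·k1=z·y_n;  k2=λ(1+2/3z)y_n ⇒ h·k2=z(1+2/3z)y_n
  y_{n+1}/y_n = 1 − 2/7z + 9/7z(1+2/3z) = 1 + z + 6/7z²
  ⇒ R(z) = 1 + z + 6/7z².

Find x<0 with |R(x)|<1.
x=-0.52: |R|=0.7118
R=1: x+6/7x²=0 ⇒ x=−7/6=-1.1667; min R=1−1/(4·6/7)=0.7083>−1
Confirm numerically:
  x=-1.113: |R|=0.94880 <1
  x=-0.912: |R|=0.80092 <1
  x=-0.569: |R|=0.70851 <1
  x=-1.614: |R|=1.61885 >1
  x=-1.447: |R|=1.34769 >1
  x=-1.209: |R|=1.04387 >1
So |R|<1 on (-1.1667, 0).

z* = -1.1667.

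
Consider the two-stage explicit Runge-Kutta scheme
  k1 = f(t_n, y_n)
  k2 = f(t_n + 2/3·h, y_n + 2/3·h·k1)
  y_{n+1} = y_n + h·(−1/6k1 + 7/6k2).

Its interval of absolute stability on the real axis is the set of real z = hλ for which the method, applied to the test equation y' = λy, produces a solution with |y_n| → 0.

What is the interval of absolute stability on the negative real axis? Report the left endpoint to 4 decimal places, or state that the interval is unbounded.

Set f=λy, z=hλ:
  k1=λy_n ⇒ h·k1=z·y_n;  k2=λ(1+2/3z)y_n ⇒ h·k2=z(1+2/3z)y_n
  y_{n+1}/y_n = 1 − 1/6z + 7/6z(1+2/3z) = 1 + z + 7/9z²
  so R(z) = 1 + z + 7/9z².

Boundary: |R(x)|=1, x<0.
x=-0.6: |R|=0.6800
R=1: x+7/9x²=0 ⇒ x=−9/7=-1.2857; min R=1−1/(4·7/9)=0.6786>−1
Confirm numerically:
  x=-1.228: |R|=0.94488 <1
  x=-0.887: |R|=0.72493 <1
  x=-0.836: |R|=0.70759 <1
  x=-0.628: |R|=0.67874 <1
  x=-1.880: |R|=1.86898 >1
  x=-1.550: |R|=1.31861 >1
  x=-1.514: |R|=1.26882 >1
Stable set (-1.2857, 0).

(-1.2857, 0).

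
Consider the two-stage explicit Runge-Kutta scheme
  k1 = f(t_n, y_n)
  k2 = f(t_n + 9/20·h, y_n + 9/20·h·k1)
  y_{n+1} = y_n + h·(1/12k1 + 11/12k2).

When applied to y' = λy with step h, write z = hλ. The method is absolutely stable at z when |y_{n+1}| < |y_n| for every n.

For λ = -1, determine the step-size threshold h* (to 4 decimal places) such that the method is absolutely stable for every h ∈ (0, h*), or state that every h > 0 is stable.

With y'=λy (z=hλ):
  k1=λy_n ⇒ h·k1=z·y_n;  k2=λ(1+9/20z)y_n ⇒ h·k2=z(1+9/20z)y_n
  y_{n+1}/y_n = 1 + 1/12z + 11/12z(1+9/20z) = 1 + z + 33/80z²
  R(z) = 1 + z + 33/80z².

Boundary: |R(x)|=1, x<0.
x=-0.76: |R|=0.4783
R=1: x+33/80x²=0 ⇒ x=−80/33=-2.4242; min R=1−1/(4·33/80)=0.3939>−1
Confirm numerically:
  x=-2.104: |R|=0.72206 <1
  x=-2.099: |R|=0.71839 <1
  x=-1.055: |R|=0.40412 <1
  x=-2.952: |R|=1.64265 >1
  x=-2.910: |R|=1.58309 >1
  x=-2.526: |R|=1.10603 >1
So |R|<1 on (-2.4242, 0).

(-2.4242,0); λ=-1 ⇒ h* = (80/33)/1 = 2.4242.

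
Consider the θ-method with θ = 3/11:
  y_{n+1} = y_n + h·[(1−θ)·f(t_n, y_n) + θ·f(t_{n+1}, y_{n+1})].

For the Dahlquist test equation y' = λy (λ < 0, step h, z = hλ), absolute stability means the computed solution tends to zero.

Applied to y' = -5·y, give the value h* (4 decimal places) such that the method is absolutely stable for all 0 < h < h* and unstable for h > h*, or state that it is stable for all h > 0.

With y'=λy (z=hλ):
  y_{n+1} = y_n + z·[8/11·y_n + 3/11·y_{n+1}] ⇒ (1 − 3/11z)y_{n+1} = (1 + 8/11z)y_n
  R(z) = (1 + 8/11z)/(1 − 3/11z).

Solve |R(x)|<1 on ℝ⁻.
x=-0.37: |R|=0.6639
R=−1: 1+8/11x = −1+3/11x ⇒ -5/11x=2 ⇒ x=2/(-5/11)=-4.4000
Confirm numerically:
  x=-4.179: |R|=0.95305 <1
  x=-3.725: |R|=0.84780 <1
  x=-2.547: |R|=0.50298 <1
  x=-4.844: |R|=1.08695 >1
  x=-4.807: |R|=1.08005 >1
So |R|<1 on (-4.4000, 0).

(-4.4000,0); λ=-5 ⇒ h* = (22/5)/5 = 0.8800.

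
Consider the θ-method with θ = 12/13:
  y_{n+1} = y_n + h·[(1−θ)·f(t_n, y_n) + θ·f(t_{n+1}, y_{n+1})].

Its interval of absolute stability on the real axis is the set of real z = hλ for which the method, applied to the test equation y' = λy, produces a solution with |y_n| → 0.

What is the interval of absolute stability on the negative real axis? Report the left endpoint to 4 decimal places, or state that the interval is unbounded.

unbounded; (−∞, 0).

With y'=λy (z=hλ):
  y_{n+1} = y_n + z·[1/13·y_n + 12/13·y_{n+1}] ⇒ (1 − 12/13z)y_{n+1} = (1 + 1/13z)y_n
  R(z) = (1 + 1/13z)/(1 − 12/13z).

Find x<0 with |R(x)|<1.
x=-0.58: |R|=0.6222
x=-2: |R|=0.2973
x=-10: |R|=0.0226
x=-100: |R|=0.0717
θ=12/13≥1/2 ⇒ |1+1/13x|<|1−12/13x| ∀x<0 ⇒ interval (−∞,0).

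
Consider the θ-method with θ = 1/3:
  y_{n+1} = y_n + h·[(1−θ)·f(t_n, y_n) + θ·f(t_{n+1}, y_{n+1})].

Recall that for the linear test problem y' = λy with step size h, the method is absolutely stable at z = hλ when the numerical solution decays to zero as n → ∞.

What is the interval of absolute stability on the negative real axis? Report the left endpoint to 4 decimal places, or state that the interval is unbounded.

z∈(-6.0000,0).

On y'=λy, z=hλ:
  y_{n+1} = y_n + z·[2/3·y_n + 1/3·y_{n+1}] ⇒ (1 − 1/3z)y_{n+1} = (1 + 2/3z)y_n
  ⇒ R(z) = (1 + 2/3z)/(1 − 1/3z).

Need |R(x)|<1, x<0.
x=-1.03: |R|=0.2333
R=−1: 1+2/3x = −1+1/3x ⇒ -1/3x=2 ⇒ x=2/(-1/3)=-6.0000
Confirm numerically:
  x=-4.915: |R|=0.86292 <1
  x=-3.576: |R|=0.63139 <1
  x=-2.878: |R|=0.46887 <1
  x=-6.468: |R|=1.04943 >1
  x=-6.295: |R|=1.03174 >1
Stable set (-6.0000, 0).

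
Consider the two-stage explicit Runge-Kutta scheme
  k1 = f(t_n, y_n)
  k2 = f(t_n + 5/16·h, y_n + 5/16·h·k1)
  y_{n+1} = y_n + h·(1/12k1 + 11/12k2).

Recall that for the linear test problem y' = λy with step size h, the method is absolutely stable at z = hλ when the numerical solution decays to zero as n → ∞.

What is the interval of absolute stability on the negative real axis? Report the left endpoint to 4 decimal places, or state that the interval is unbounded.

On y'=λy, z=hλ:
  k1=λy_n ⇒ h·k1=z·y_n;  k2=λ(1+5/16z)y_n ⇒ h·k2=z(1+5/16z)y_n
  y_{n+1}/y_n = 1 + 1/12z + 11/12z(1+5/16z) = 1 + z + 55/192z²
  Hence R(z) = 1 + z + 55/192z².

Solve |R(x)|<1 on ℝ⁻.
x=-0.58: |R|=0.5164
R=1: x+55/192x²=0 ⇒ x=−192/55=-3.4909; min R=1−1/(4·55/192)=0.1273>−1
Confirm numerically:
  x=-2.585: |R|=0.32918 <1
  x=-2.461: |R|=0.27394 <1
  x=-2.349: |R|=0.23162 <1
  x=-3.986: |R|=1.56531 >1
  x=-3.902: |R|=1.45950 >1
  x=-3.595: |R|=1.10719 >1
So |R|<1 on (-3.4909, 0).

z∈(-3.4909,0).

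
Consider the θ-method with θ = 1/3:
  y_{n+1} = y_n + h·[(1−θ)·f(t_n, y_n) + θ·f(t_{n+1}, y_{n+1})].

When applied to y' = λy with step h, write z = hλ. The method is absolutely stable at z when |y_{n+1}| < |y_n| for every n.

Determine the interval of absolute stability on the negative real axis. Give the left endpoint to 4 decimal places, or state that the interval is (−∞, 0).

Test eqn y'=λy, z=hλ:
  y_{n+1} = y_n + z·[2/3·y_n + 1/3·y_{n+1}] ⇒ (1 − 1/3z)y_{n+1} = (1 + 2/3z)y_n
  R(z) = (1 + 2/3z)/(1 − 1/3z).

Need |R(x)|<1, x<0.
x=-0.46: |R|=0.6012
R=−1: 1+2/3x = −1+1/3x ⇒ -1/3x=2 ⇒ x=2/(-1/3)=-6.0000
Confirm numerically:
  x=-5.713: |R|=0.96706 <1
  x=-4.491: |R|=0.79856 <1
  x=-3.207: |R|=0.55002 <1
  x=-2.872: |R|=0.46730 <1
  x=-6.241: |R|=1.02608 >1
  x=-6.233: |R|=1.02524 >1
Stable set (-6.0000, 0).

(-6.0000, 0).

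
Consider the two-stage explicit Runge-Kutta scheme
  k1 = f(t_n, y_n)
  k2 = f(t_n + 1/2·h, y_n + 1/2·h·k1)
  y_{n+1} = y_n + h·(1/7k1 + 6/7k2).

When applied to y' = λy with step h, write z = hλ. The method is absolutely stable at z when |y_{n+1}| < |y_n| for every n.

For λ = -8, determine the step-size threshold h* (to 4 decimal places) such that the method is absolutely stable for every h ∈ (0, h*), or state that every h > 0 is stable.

On y'=λy, z=hλ:
  k1=λy_n ⇒ h·k1=z·y_n;  k2=λ(1+1/2z)y_n ⇒ h·k2=z(1+1/2z)y_n
  y_{n+1}/y_n = 1 + 1/7z + 6/7z(1+1/2z) = 1 + z + 3/7z²
  ⇒ R(z) = 1 + z + 3/7z².

Need |R(x)|<1, x<0.
x=-1.62: |R|=0.5047
R=1: x+3/7x²=0 ⇒ x=−7/3=-2.3333; min R=1−1/(4·3/7)=0.4167>−1
Confirm numerically:
  x=-2.305: |R|=0.97201 <1
  x=-1.261: |R|=0.42048 <1
  x=-1.201: |R|=0.41717 <1
  x=-0.965: |R|=0.43410 <1
  x=-2.469: |R|=1.14355 >1
  x=-2.454: |R|=1.12691 >1
  x=-2.423: |R|=1.09311 >1
So |R|<1 on (-2.3333, 0).

(-2.3333,0); λ=-8 ⇒ h* = (7/3)/8 = 0.2917.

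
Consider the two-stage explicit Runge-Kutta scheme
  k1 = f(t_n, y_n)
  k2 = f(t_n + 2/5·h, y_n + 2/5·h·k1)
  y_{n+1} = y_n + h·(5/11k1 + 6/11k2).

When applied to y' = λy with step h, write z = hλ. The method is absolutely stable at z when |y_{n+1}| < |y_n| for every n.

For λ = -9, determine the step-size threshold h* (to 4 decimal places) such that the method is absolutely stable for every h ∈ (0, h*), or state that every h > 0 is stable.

With y'=λy (z=hλ):
  k1=λy_n ⇒ h·k1=z·y_n;  k2=λ(1+2/5z)y_n ⇒ h·k2=z(1+2/5z)y_n
  y_{n+1}/y_n = 1 + 5/11z + 6/11z(1+2/5z) = 1 + z + 12/55z²
  Hence R(z) = 1 + z + 12/55z².

Solve |R(x)|<1 on ℝ⁻.
x=-0.84: |R|=0.3139
R=1: x+12/55x²=0 ⇒ x=−55/12=-4.5833; min R=1−1/(4·12/55)=-0.1458>−1
Confirm numerically:
  x=-3.639: |R|=0.25023 <1
  x=-3.170: |R|=0.02249 <1
  x=-2.987: |R|=0.04034 <1
  x=-2.785: |R|=0.09273 <1
  x=-5.057: |R|=1.52262 >1
  x=-4.824: |R|=1.25330 >1
  x=-4.775: |R|=1.19968 >1
Stable set (-4.5833, 0).

(-4.5833,0); λ=-9 ⇒ h* = (55/12)/9 = 0.5093.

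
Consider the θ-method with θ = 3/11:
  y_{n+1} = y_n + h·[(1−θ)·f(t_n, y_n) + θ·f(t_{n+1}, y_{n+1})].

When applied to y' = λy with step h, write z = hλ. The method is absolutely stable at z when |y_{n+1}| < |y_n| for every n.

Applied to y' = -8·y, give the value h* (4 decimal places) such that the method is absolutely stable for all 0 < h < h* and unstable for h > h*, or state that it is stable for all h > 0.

With y'=λy (z=hλ):
  y_{n+1} = y_n + z·[8/11·y_n + 3/11·y_{n+1}] ⇒ (1 − 3/11z)y_{n+1} = (1 + 8/11z)y_n
  so R(z) = (1 + 8/11z)/(1 − 3/11z).

Boundary: |R(x)|=1, x<0.
x=-1.5: |R|=0.0645
R=−1: 1+8/11x = −1+3/11x ⇒ -5/11x=2 ⇒ x=2/(-5/11)=-4.4000
Confirm numerically:
  x=-4.212: |R|=0.96023 <1
  x=-3.489: |R|=0.78781 <1
  x=-1.886: |R|=0.24541 <1
  x=-4.940: |R|=1.10457 >1
  x=-4.893: |R|=1.09599 >1
So |R|<1 on (-4.4000, 0).

(-4.4000,0); λ=-8 ⇒ h* = (22/5)/8 = 0.5500.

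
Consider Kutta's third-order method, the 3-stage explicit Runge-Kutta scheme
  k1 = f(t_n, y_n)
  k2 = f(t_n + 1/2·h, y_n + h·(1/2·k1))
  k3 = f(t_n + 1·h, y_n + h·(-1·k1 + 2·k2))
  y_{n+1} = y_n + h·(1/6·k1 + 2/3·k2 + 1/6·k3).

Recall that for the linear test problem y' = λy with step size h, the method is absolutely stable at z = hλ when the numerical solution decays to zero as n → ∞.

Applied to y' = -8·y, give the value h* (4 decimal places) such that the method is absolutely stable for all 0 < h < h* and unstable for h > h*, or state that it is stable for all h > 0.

Test eqn y'=λy, z=hλ:
  order 3, 3-stage ⇒ R(z)=1+z+z^2/2+z^3/6
  (e.g. R(-0.78)=0.44511, |R|=0.44511)

Boundary: |R(x)|=1, x<0.
x=-0.78: |R|=0.4451
|R(-1.72)|=0.0889 |R(-1.31)|=0.1734 |R(-0.97)|=0.3483
Bisect:
  x_lo=-3.0080 |R|=2.0200  x_hi=-0.3323 |R|=0.7168
  mid=-1.67015 |R|=0.05190 →hi
  mid=-2.33906 |R|=0.73637 →hi
  mid=-2.67351 |R|=1.28457 →lo
  mid=-2.50629 |R|=0.98941 →hi
  mid=-2.58990 |R|=1.13144 →lo
  mid=-2.54809 |R|=1.05907 →lo
  mid=-2.52719 |R|=1.02391 →lo
  mid=-2.51674 |R|=1.00658 →lo
  mid=-2.51151 |R|=0.99797 →hi
  ...
  [-2.51282,-2.51265] ⇒ x*=-2.5127
So |R|<1 on (-2.5127, 0).

(-2.5127,0); λ=-8 ⇒ h* = 0.3141.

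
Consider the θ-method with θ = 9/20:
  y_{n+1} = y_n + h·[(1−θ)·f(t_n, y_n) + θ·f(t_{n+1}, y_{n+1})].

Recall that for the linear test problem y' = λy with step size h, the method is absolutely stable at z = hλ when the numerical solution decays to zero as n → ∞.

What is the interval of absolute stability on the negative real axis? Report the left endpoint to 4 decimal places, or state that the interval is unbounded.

z∈(-20.0000,0).

Set f=λy, z=hλ:
  y_{n+1} = y_n + z·[11/20·y_n + 9/20·y_{n+1}] ⇒ (1 − 9/20z)y_{n+1} = (1 + 11/20z)y_n
  ⇒ R(z) = (1 + 11/20z)/(1 − 9/20z).

Need |R(x)|<1, x<0.
x=-0.88: |R|=0.3696
R=−1: 1+11/20x = −1+9/20x ⇒ -1/10x=2 ⇒ x=2/(-1/10)=-20.0000
Confirm numerically:
  x=-19.834: |R|=0.99833 <1
  x=-19.387: |R|=0.99370 <1
  x=-18.461: |R|=0.98346 <1
  x=-9.382: |R|=0.79666 <1
  x=-20.449: |R|=1.00440 >1
  x=-20.355: |R|=1.00349 >1
  x=-20.353: |R|=1.00347 >1
Interval (-20.0000, 0).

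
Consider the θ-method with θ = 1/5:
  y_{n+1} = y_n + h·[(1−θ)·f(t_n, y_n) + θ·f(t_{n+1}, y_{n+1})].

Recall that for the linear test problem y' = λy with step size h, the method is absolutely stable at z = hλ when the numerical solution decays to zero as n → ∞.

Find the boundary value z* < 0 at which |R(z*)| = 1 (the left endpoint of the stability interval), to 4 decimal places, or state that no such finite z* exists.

left endpoint -3.3333.

Set f=λy, z=hλ:
  y_{n+1} = y_n + z·[4/5·y_n + 1/5·y_{n+1}] ⇒ (1 − 1/5z)y_{n+1} = (1 + 4/5z)y_n
  Hence R(z) = (1 + 4/5z)/(1 − 1/5z).

Find x<0 with |R(x)|<1.
x=-0.86: |R|=0.2662
R=−1: 1+4/5x = −1+1/5x ⇒ -3/5x=2 ⇒ x=2/(-3/5)=-3.3333
Confirm numerically:
  x=-3.069: |R|=0.90172 <1
  x=-3.039: |R|=0.89016 <1
  x=-2.507: |R|=0.66977 <1
  x=-1.594: |R|=0.20867 <1
  x=-3.706: |R|=1.12842 >1
  x=-3.608: |R|=1.09572 >1
  x=-3.386: |R|=1.01884 >1
Stable set (-3.3333, 0).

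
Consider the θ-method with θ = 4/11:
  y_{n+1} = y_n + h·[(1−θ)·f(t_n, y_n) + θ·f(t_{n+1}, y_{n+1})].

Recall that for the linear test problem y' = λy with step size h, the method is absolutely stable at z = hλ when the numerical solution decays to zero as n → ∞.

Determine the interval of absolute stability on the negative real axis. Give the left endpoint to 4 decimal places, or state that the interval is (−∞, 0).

z∈(-7.3333,0).

Set f=λy, z=hλ:
  y_{n+1} = y_n + z·[7/11·y_n + 4/11·y_{n+1}] ⇒ (1 − 4/11z)y_{n+1} = (1 + 7/11z)y_n
  so R(z) = (1 + 7/11z)/(1 − 4/11z).

Boundary: |R(x)|=1, x<0.
x=-0.55: |R|=0.5417
R=−1: 1+7/11x = −1+4/11x ⇒ -3/11x=2 ⇒ x=2/(-3/11)=-7.3333
Confirm numerically:
  x=-5.887: |R|=0.87441 <1
  x=-4.055: |R|=0.63868 <1
  x=-3.677: |R|=0.57332 <1
  x=-7.694: |R|=1.02590 >1
  x=-7.630: |R|=1.02144 >1
  x=-7.481: |R|=1.01082 >1
So |R|<1 on (-7.3333, 0).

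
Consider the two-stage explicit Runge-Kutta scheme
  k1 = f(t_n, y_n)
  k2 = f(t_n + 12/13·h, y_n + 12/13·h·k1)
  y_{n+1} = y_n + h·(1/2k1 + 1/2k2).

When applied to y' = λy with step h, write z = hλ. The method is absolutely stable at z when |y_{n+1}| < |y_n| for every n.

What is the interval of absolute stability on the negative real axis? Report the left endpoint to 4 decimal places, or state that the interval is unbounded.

(-2.1667, 0).

Test eqn y'=λy, z=hλ:
  k1=λy_n ⇒ h·k1=z·y_n;  k2=λ(1+12/13z)y_n ⇒ h·k2=z(1+12/13z)y_n
  y_{n+1}/y_n = 1 + 1/2z + 1/2z(1+12/13z) = 1 + z + 6/13z²
  R(z) = 1 + z + 6/13z².

Need |R(x)|<1, x<0.
x=-0.82: |R|=0.4903
R=1: x+6/13x²=0 ⇒ x=−13/6=-2.1667; min R=1−1/(4·6/13)=0.4583>−1
Confirm numerically:
  x=-2.129: |R|=0.96299 <1
  x=-2.103: |R|=0.93820 <1
  x=-1.247: |R|=0.47070 <1
  x=-2.700: |R|=1.66462 >1
  x=-2.598: |R|=1.51720 >1
So |R|<1 on (-2.1667, 0).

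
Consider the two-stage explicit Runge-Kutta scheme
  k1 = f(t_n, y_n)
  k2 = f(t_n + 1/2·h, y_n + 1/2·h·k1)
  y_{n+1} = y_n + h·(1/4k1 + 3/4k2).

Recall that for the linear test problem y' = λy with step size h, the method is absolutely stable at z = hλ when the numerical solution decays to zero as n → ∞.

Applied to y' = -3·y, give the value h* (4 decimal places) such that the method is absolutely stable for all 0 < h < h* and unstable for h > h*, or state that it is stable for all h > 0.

(-2.6667,0); λ=-3 ⇒ h* = (8/3)/3 = 0.8889.

Set f=λy, z=hλ:
  k1=λy_n ⇒ h·k1=z·y_n;  k2=λ(1+1/2z)y_n ⇒ h·k2=z(1+1/2z)y_n
  y_{n+1}/y_n = 1 + 1/4z + 3/4z(1+1/2z) = 1 + z + 3/8z²
  so R(z) = 1 + z + 3/8z².

Find x<0 with |R(x)|<1.
x=-1.4: |R|=0.3350
R=1: x+3/8x²=0 ⇒ x=−8/3=-2.6667; min R=1−1/(4·3/8)=0.3333>−1
Confirm numerically:
  x=-2.589: |R|=0.92460 <1
  x=-2.177: |R|=0.60025 <1
  x=-1.962: |R|=0.48154 <1
  x=-1.363: |R|=0.33366 <1
  x=-3.176: |R|=1.60662 >1
  x=-2.815: |R|=1.15658 >1
  x=-2.740: |R|=1.07535 >1
Interval (-2.6667, 0).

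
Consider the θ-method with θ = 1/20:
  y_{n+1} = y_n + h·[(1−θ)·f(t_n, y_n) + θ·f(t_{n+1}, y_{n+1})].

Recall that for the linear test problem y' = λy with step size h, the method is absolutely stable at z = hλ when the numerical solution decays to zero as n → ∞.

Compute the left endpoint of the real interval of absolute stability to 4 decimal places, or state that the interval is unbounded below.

On y'=λy, z=hλ:
  y_{n+1} = y_n + z·[19/20·y_n + 1/20·y_{n+1}] ⇒ (1 − 1/20z)y_{n+1} = (1 + 19/20z)y_n
  ⇒ R(z) = (1 + 19/20z)/(1 − 1/20z).

Solve |R(x)|<1 on ℝ⁻.
x=-0.97: |R|=0.0749
R=−1: 1+19/20x = −1+1/20x ⇒ -9/10x=2 ⇒ x=2/(-9/10)=-2.2222
Confirm numerically:
  x=-2.138: |R|=0.93152 <1
  x=-1.436: |R|=0.33980 <1
  x=-1.087: |R|=0.03097 <1
  x=-2.606: |R|=1.30558 >1
  x=-2.590: |R|=1.29305 >1
So |R|<1 on (-2.2222, 0).

z* = -2.2222.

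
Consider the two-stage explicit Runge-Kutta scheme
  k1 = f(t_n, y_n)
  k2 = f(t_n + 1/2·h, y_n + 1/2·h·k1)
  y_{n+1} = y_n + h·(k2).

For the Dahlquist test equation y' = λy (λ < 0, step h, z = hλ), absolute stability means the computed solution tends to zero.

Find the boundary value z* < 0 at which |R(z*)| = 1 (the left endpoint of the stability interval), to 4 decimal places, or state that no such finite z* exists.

z* = -2.0000.

Test eqn y'=λy, z=hλ:
  k1=λy_n ⇒ h·k1=z·y_n;  k2=λ(1+1/2z)y_n ⇒ h·k2=z(1+1/2z)y_n
  y_{n+1}/y_n = 1 + z(1+1/2z) = 1 + z + 1/2z²
  ⇒ R(z) = 1 + z + 1/2z².

Need |R(x)|<1, x<0.
x=-1.56: |R|=0.6568
R=1: x+1/2x²=0 ⇒ x=−2=-2.0000; min R=1−1/(4·1/2)=0.5000>−1
Confirm numerically:
  x=-1.943: |R|=0.94462 <1
  x=-1.744: |R|=0.77677 <1
  x=-1.597: |R|=0.67820 <1
  x=-1.209: |R|=0.52184 <1
  x=-2.386: |R|=1.46050 >1
  x=-2.037: |R|=1.03768 >1
So |R|<1 on (-2.0000, 0).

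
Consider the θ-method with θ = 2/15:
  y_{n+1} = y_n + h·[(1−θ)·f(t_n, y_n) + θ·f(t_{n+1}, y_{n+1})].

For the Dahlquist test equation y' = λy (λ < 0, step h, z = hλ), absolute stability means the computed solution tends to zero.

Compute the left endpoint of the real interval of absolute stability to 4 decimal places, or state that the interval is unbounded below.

z* = -2.7273.

Test eqn y'=λy, z=hλ:
  y_{n+1} = y_n + z·[13/15·y_n + 2/15·y_{n+1}] ⇒ (1 − 2/15z)y_{n+1} = (1 + 13/15z)y_n
  ⇒ R(z) = (1 + 13/15z)/(1 − 2/15z).

Find x<0 with |R(x)|<1.
x=-1.19: |R|=0.0270
R=−1: 1+13/15x = −1+2/15x ⇒ -11/15x=2 ⇒ x=2/(-11/15)=-2.7273
Confirm numerically:
  x=-2.213: |R|=0.70879 <1
  x=-1.909: |R|=0.52168 <1
  x=-1.726: |R|=0.40310 <1
  x=-3.232: |R|=1.25867 >1
  x=-2.935: |R|=1.10949 >1
Interval (-2.7273, 0).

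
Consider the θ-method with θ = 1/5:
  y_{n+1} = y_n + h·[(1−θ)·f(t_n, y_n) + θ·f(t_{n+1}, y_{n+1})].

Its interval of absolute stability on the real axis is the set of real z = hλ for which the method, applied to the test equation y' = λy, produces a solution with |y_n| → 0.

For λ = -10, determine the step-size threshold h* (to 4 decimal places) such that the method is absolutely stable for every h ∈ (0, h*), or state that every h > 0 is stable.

Test eqn y'=λy, z=hλ:
  y_{n+1} = y_n + z·[4/5·y_n + 1/5·y_{n+1}] ⇒ (1 − 1/5z)y_{n+1} = (1 + 4/5z)y_n
  ⇒ R(z) = (1 + 4/5z)/(1 − 1/5z).

Boundary: |R(x)|=1, x<0.
x=-0.41: |R|=0.6211
R=−1: 1+4/5x = −1+1/5x ⇒ -3/5x=2 ⇒ x=2/(-3/5)=-3.3333
Confirm numerically:
  x=-2.304: |R|=0.57722 <1
  x=-2.028: |R|=0.44280 <1
  x=-1.625: |R|=0.22642 <1
  x=-3.913: |R|=1.19511 >1
  x=-3.386: |R|=1.01884 >1
Stable set (-3.3333, 0).

(-3.3333,0); λ=-10 ⇒ h* = (10/3)/10 = 0.3333.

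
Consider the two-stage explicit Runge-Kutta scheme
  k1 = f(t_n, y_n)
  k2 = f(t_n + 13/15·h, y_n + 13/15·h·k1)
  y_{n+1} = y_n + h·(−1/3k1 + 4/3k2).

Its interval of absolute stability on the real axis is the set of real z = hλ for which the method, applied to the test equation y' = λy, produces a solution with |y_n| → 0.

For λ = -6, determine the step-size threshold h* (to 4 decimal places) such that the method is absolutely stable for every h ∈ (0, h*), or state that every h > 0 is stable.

(-0.8654,0); λ=-6 ⇒ h* = (45/52)/6 = 0.1442.

Test eqn y'=λy, z=hλ:
  k1=λy_n ⇒ h·k1=z·y_n;  k2=λ(1+13/15z)y_n ⇒ h·k2=z(1+13/15z)y_n
  y_{n+1}/y_n = 1 − 1/3z + 4/3z(1+13/15z) = 1 + z + 52/45z²
  so R(z) = 1 + z + 52/45z².

Find x<0 with |R(x)|<1.
x=-1.76: |R|=2.8194
R=1: x+52/45x²=0 ⇒ x=−45/52=-0.8654; min R=1−1/(4·52/45)=0.7837>−1
Confirm numerically:
  x=-0.628: |R|=0.82773 <1
  x=-0.517: |R|=0.79187 <1
  x=-0.376: |R|=0.78737 <1
  x=-1.438: |R|=1.95151 >1
  x=-1.219: |R|=1.49811 >1
  x=-0.947: |R|=1.08931 >1
Stable set (-0.8654, 0).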